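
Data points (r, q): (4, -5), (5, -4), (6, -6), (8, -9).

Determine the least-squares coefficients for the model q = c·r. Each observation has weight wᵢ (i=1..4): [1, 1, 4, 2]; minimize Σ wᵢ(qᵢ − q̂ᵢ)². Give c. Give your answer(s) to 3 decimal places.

c = -1.048

The normal equations are: 313·c = -328.
c = (-328)/313 = -1.04792.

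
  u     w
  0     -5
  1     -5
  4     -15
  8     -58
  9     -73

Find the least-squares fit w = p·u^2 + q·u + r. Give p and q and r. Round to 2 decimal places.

Sums needed: Σu^2·u^2 = 10914, Σu^2·u = 1306, Σu^2 = 162, Σu·u = 162, Σu = 22, Σ1 = 5.
And Σu^2·w = -9870, Σu·w = -1186, Σw = -156.
Normal equations: [[10914, 1306, 162]; [1306, 162, 22]; [162, 22, 5]]·[p, q, r]ᵀ = [-9870, -1186, -156]ᵀ.
Row-reducing yields p = -11009/10928, q = 16425/10928, r = -14133/2732.

p = -1.01, q = 1.50, r = -5.17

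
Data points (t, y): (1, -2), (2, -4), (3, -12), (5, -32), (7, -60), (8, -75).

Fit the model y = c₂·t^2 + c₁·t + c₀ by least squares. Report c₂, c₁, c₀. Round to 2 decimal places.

Forming AᵀA = [[7220, 1016, 152]; [1016, 152, 26]; [152, 26, 6]] and Aᵀy = [-8666, -1226, -185]ᵀ gives AᵀA·[c₂, c₁, c₀]ᵀ = Aᵀy.
Row-reducing yields c₂ = -1223/1210, c₁ = -1943/1210, c₀ = 1047/605.

c₂ = -1.01, c₁ = -1.61, c₀ = 1.73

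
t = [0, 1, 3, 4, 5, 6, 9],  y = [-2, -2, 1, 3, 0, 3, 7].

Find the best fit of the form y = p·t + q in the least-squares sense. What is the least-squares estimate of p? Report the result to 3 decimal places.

Normal-equation sums: Σt·t = 168, Σt = 28, Σ1 = 7.
And Σt·y = 94, Σy = 10.
Normal equations: [[168, 28]; [28, 7]]·[p, q]ᵀ = [94, 10]ᵀ.
Δ = 168·7 − 28² = 392.
p = (94·7 − 28·10)/392 = 27/28; q = (168·10 − 28·94)/392 = -17/7.

p = 0.964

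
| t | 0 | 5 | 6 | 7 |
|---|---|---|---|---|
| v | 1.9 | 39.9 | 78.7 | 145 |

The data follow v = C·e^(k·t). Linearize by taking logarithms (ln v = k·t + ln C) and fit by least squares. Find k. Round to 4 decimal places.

Let Y = ln v. Fitting Y = k·t + ln C by least squares:
XᵀX = [[110.0000, 18.0000]; [18.0000, 4]], rhs = [79.4629, 13.6706]ᵀ  (here Σt = 18.0000, Σ(t)² = 110.0000, Σln v = 13.6706, Σt·ln v = 79.4629).
Solving (det = 116.0000): k = 0.61880, ln C = 0.63306.

k = 0.6188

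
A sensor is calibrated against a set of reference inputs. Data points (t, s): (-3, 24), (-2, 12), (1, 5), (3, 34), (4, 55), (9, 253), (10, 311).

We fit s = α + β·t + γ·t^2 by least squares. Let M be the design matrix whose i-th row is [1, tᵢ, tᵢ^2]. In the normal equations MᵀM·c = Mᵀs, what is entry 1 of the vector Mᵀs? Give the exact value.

Entry 1 ↔ basis 1, so (Mᵀs)_{1} = Σᵢ sᵢ = (1)·(24) + (1)·(12) + (1)·(5) + (1)·(34) + (1)·(55) + (1)·(253) + (1)·(311) = 694.

694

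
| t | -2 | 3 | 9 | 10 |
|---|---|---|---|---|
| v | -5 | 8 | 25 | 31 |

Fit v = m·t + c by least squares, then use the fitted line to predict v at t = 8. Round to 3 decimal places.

v̂ = 23.495

Sums needed: Σt·t = 194, Σt = 20, Σ1 = 4.
Moment sums: Σt·v = 569, Σv = 59.
det = 194·4 − 20² = 376.
m = (569·4 − 20·59)/376 = 137/47; c = (194·59 − 20·569)/376 = 33/188.
At t = 8: v̂ = (137/47)·(8) + (33/188)·(1) = 4417/188.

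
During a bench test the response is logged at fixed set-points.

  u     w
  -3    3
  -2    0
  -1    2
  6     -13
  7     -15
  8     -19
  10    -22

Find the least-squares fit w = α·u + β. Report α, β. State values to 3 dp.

From the data, Σu·u = 263, Σu = 25, Σ1 = 7.
And Σu·w = -566, Σw = -64.
Δ = 263·7 − 25² = 1216.
α = ((-566)·7 − 25·(-64))/1216 = -1181/608; β = (263·(-64) − 25·(-566))/1216 = -1341/608.

α = -1.942, β = -2.206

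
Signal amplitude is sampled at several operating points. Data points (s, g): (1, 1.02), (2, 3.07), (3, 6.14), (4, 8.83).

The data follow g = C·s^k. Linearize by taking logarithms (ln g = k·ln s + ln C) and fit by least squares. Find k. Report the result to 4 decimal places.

Let Y = ln g. Fitting Y = k·ln s + ln C by least squares:
AᵀA = [[3.6092, 3.1781]; [3.1781, 4]], rhs = [5.7908, 5.1345]ᵀ  (here Σln s = 3.1781, Σ(ln s)² = 3.6092, Σln g = 5.1345, Σln s·ln g = 5.7908).
Slope k = (n·Σln s·ln g − Σln s·Σln g)/(n·Σ(ln s)² − (Σln s)²) = (4·5.7908 − 3.1781·5.1345)/4.3368 = 1.57852; ln C = (Σln g − k·Σln s)/n = 0.02946.

k = 1.5785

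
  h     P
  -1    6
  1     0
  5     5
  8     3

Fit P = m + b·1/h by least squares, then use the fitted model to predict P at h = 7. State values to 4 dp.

P̂ = 3.3251

The normal system MᵀM·[m, b]ᵀ = MᵀP is [[4, 13/40]; [13/40, 3289/1600]]·[m, b]ᵀ = [14, -37/8]ᵀ.
det = 4·(3289/1600) − (13/40)² = 12987/1600.
m = (14·(3289/1600) − (13/40)·(-37/8))/(12987/1600) = 3727/999; b = (4·(-37/8) − (13/40)·14)/(12987/1600) = -36880/12987.
At h = 7: P̂ = (3727/999)·(1) + (-36880/12987)·(1/7) = 100759/30303.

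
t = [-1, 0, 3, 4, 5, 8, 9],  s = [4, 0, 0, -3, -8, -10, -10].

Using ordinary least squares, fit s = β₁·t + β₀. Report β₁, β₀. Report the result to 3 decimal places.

Compute the Gram sums: Σt·t = 196, Σt = 28, Σ1 = 7.
Right-hand side: Σt·s = -226, Σs = -27.
Determinant 196·7 − 28² = 588.
β₁ = ((-226)·7 − 28·(-27))/588 = -59/42; β₀ = (196·(-27) − 28·(-226))/588 = 37/21.

β₁ = -1.405, β₀ = 1.762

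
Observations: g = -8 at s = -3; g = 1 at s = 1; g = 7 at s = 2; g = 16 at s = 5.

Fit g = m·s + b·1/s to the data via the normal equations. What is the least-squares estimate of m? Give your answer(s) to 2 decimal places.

m = 3.24

The normal system MᵀM·[m, b]ᵀ = Mᵀg is [[39, 4]; [4, 1261/900]]·[m, b]ᵀ = [119, 311/30]ᵀ.
Determinant 39·(1261/900) − 4² = 11593/300.
m = (119·(1261/900) − 4·(311/30))/(11593/300) = 112739/34779; b = (39·(311/30) − 4·119)/(11593/300) = -21510/11593.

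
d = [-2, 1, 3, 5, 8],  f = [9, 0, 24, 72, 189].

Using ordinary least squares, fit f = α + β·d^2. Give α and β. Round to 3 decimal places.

α = -3.000, β = 3.000

From the data, Σ1 = 5, Σd^2 = 103, Σd^2·d^2 = 4819.
For Mᵀf: Σf = 294, Σd^2·f = 14148.
MᵀM·[α, β]ᵀ = Mᵀf becomes [[5, 103]; [103, 4819]]·[α, β]ᵀ = [294, 14148]ᵀ.
Determinant 5·4819 − 103² = 13486.
α = (294·4819 − 103·14148)/13486 = -3; β = (5·14148 − 103·294)/13486 = 3.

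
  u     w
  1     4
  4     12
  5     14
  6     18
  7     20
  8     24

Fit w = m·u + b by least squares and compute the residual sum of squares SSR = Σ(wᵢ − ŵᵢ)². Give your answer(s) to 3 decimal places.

With design matrix M, MᵀM = [[191, 31]; [31, 6]] and Mᵀw = [562, 92]ᵀ.
det = 191·6 − 31² = 185.
m = (562·6 − 31·92)/185 = 104/37; b = (191·92 − 31·562)/185 = 30/37.
Residuals: 14/37, -2/37, -32/37, 12/37, -18/37, 26/37; SSR = 64/37.

SSR = 1.730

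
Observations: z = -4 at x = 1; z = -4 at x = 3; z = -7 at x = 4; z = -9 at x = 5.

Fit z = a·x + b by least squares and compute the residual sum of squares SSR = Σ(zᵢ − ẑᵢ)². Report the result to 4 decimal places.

With design matrix M, MᵀM = [[51, 13]; [13, 4]] and Mᵀz = [-89, -24]ᵀ.
Δ = 51·4 − 13² = 35.
a = ((-89)·4 − 13·(-24))/35 = -44/35; b = (51·(-24) − 13·(-89))/35 = -67/35.
Residuals: -29/35, 59/35, -2/35, -4/5; SSR = 146/35.

SSR = 4.1714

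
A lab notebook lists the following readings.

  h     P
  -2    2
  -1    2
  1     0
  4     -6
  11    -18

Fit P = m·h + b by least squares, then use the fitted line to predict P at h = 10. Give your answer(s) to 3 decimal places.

P̂ = -15.927

From the data, Σh·h = 143, Σh = 13, Σ1 = 5.
For AᵀP: Σh·P = -228, ΣP = -20.
Normal equations: [[143, 13]; [13, 5]]·[m, b]ᵀ = [-228, -20]ᵀ.
det = 143·5 − 13² = 546.
m = ((-228)·5 − 13·(-20))/546 = -440/273; b = (143·(-20) − 13·(-228))/546 = 4/21.
At h = 10: P̂ = (-440/273)·(10) + (4/21)·(1) = -4348/273.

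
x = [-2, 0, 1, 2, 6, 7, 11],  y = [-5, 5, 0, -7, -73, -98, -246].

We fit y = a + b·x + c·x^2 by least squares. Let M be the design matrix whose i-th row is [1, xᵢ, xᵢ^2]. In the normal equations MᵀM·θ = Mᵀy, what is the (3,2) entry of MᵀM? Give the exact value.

Row 3 ↔ basis x^2, column 2 ↔ basis x, so (MᵀM)_{3,2} = Σᵢ (x^2)·(x) = (4)·(-2) + (0)·(0) + (1)·(1) + (4)·(2) + (36)·(6) + (49)·(7) + (121)·(11) = 1891.

1891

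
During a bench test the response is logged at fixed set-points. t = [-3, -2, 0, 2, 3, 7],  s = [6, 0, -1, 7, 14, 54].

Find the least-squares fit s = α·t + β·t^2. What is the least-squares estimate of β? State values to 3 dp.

β = 0.927

XᵀX·[α, β]ᵀ = Xᵀs reads: 75·α + 343·β = 416;  343·α + 2595·β = 2854.
Δ = 75·2595 − 343² = 76976.
α = (416·2595 − 343·2854)/76976 = 50299/38488; β = (75·2854 − 343·416)/76976 = 35681/38488.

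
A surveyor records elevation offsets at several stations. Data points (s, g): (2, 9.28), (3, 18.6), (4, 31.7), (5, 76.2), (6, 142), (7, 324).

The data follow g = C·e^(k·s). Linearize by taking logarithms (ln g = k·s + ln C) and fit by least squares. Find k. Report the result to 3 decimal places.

k = 0.707

Linearized form: ln g = k·s + ln C. From the 6 transformed points,
Σs = 27.0000, Σ(s)² = 139.0000, Σln g = 23.6773, Σs·ln g = 118.9174.
Normal system: [[139.0000, 27.0000]; [27.0000, 6]]·[k, ln C]ᵀ = [118.9174, 23.6773]ᵀ.
Slope k = (n·Σs·ln g − Σs·Σln g)/(n·Σ(s)² − (Σs)²) = (6·118.9174 − 27.0000·23.6773)/105.0000 = 0.70684; ln C = (Σln g − k·Σs)/n = 0.76543.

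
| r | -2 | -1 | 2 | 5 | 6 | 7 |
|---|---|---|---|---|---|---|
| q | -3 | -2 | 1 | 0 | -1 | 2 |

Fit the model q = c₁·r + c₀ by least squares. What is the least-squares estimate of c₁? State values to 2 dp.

Compute the Gram sums: Σr·r = 119, Σr = 17, Σ1 = 6.
For Xᵀq: Σr·q = 18, Σq = -3.
XᵀX·[c₁, c₀]ᵀ = Xᵀq becomes [[119, 17]; [17, 6]]·[c₁, c₀]ᵀ = [18, -3]ᵀ.
Δ = 119·6 − 17² = 425.
c₁ = (18·6 − 17·(-3))/425 = 159/425; c₀ = (119·(-3) − 17·18)/425 = -39/25.

c₁ = 0.37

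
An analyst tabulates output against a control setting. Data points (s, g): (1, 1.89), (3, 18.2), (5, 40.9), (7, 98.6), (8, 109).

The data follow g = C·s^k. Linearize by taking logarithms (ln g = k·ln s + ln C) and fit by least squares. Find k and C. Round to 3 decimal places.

k = 1.967, C = 1.929

With ln gᵢ as the transformed response and ln sᵢ as the regressor:
Over the data: Σln s = 6.7334, Σ(ln s)² = 11.9079, Σln g = 16.5315, Σln s·ln g = 27.8496.
Normal system: [[11.9079, 6.7334]; [6.7334, 5]]·[k, ln C]ᵀ = [27.8496, 16.5315]ᵀ.
Δ = 11.9079·5 − (6.7334)² = 14.2007; k = (27.8496·5 − 6.7334·16.5315)/14.2007 = 1.96710, ln C = (11.9079·16.5315 − 6.7334·27.8496)/14.2007 = 0.65725, so C = exp(0.65725) = 1.92948.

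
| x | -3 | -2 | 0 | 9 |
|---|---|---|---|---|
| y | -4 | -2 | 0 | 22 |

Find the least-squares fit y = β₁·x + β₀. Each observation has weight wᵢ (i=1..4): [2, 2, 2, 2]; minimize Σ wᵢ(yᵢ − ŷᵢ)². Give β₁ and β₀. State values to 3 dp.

Normal-equation sums: Σwᵢ·x·x = 188, Σwᵢ·x = 8, Σwᵢ·1 = 8.
For AᵀWy: Σwᵢ·x·y = 428, Σwᵢ·y = 32.
So AᵀWA·[β₁, β₀]ᵀ = AᵀWy: [[188, 8]; [8, 8]]·[β₁, β₀]ᵀ = [428, 32]ᵀ.
Δ = 188·8 − 8² = 1440.
β₁ = (428·8 − 8·32)/1440 = 11/5; β₀ = (188·32 − 8·428)/1440 = 9/5.

β₁ = 2.200, β₀ = 1.800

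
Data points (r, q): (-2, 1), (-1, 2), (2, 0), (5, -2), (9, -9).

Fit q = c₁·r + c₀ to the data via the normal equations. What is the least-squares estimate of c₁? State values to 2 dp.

Forming XᵀX = [[115, 13]; [13, 5]] and Xᵀq = [-95, -8]ᵀ gives XᵀX·[c₁, c₀]ᵀ = Xᵀq.
Eliminating c₀: 5·(row 1) − 13·(row 2) gives 406·c₁ = 5·(-95) − 13·(-8) = -371, so c₁ = -53/58.
Then c₀ = ((-8) − 13·(-53/58))/5 = 45/58.

c₁ = -0.91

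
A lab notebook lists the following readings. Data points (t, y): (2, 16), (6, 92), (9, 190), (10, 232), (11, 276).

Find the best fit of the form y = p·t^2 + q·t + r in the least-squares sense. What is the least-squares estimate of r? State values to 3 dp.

r = 1.958

Forming XᵀX = [[32514, 3284, 342]; [3284, 342, 38]; [342, 38, 5]] and Xᵀy = [75362, 7650, 806]ᵀ gives XᵀX·[p, q, r]ᵀ = Xᵀy.
Inverting the 3×3 Gram matrix, [p, q, r]ᵀ = [40515/20371, 62197/20371, 39882/20371]ᵀ.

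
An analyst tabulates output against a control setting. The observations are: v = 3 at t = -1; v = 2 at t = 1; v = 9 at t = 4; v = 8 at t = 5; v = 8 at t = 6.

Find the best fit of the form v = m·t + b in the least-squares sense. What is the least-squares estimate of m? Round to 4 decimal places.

Forming AᵀA = [[79, 15]; [15, 5]] and Aᵀv = [123, 30]ᵀ gives AᵀA·[m, b]ᵀ = Aᵀv.
Determinant 79·5 − 15² = 170.
m = (123·5 − 15·30)/170 = 33/34; b = (79·30 − 15·123)/170 = 105/34.

m = 0.9706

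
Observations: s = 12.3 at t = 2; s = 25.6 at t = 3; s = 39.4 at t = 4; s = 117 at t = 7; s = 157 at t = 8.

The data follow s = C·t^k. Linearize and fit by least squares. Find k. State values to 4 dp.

Taking logs, ln s = k·ln t + ln C, so regress ln s on ln t.
AᵀA = [[11.7199, 7.2034]; [7.2034, 5]], rhs = [30.1757, 19.2444]ᵀ  (here Σln t = 7.2034, Σ(ln t)² = 11.7199, Σln s = 19.2444, Σln t·ln s = 30.1757).
Solving (det = 6.7102): k = 1.82610, ln C = 1.21805.

k = 1.8261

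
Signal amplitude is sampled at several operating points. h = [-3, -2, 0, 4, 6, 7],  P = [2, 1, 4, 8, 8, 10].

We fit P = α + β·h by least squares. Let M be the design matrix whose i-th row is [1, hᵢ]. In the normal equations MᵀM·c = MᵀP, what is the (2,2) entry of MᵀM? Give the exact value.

Row 2 ↔ basis h, column 2 ↔ basis h, so (MᵀM)_{2,2} = Σᵢ (h)·(h) = (-3)·(-3) + (-2)·(-2) + (0)·(0) + (4)·(4) + (6)·(6) + (7)·(7) = 114.

114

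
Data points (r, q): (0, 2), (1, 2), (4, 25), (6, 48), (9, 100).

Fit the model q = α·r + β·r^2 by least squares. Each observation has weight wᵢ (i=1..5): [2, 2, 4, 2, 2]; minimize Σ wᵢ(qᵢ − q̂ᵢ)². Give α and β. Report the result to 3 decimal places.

α = 2.134, β = 0.996

Entries of XᵀWX: Σwᵢ·r·r = 300, Σwᵢ·r·r^2 = 2148, Σwᵢ·r^2·r^2 = 16740.
Moment sums: Σwᵢ·r·q = 2780, Σwᵢ·r^2·q = 21260.
Normal equations: [[300, 2148]; [2148, 16740]]·[α, β]ᵀ = [2780, 21260]ᵀ.
Eliminating β: 16740·(row 1) − 2148·(row 2) gives 408096·α = 16740·2780 − 2148·21260 = 870720, so α = 9070/4251.
Then β = (21260 − 2148·(9070/4251))/16740 = 4235/4251.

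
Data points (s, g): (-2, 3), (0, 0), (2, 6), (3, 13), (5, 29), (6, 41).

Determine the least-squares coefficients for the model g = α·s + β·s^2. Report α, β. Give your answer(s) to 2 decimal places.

Sums needed: Σs·s = 78, Σs·s^2 = 368, Σs^2·s^2 = 2034.
Moment sums: Σs·g = 436, Σs^2·g = 2354.
XᵀX·[α, β]ᵀ = Xᵀg becomes [[78, 368]; [368, 2034]]·[α, β]ᵀ = [436, 2354]ᵀ.
det = 78·2034 − 368² = 23228.
α = (436·2034 − 368·2354)/23228 = 5138/5807; β = (78·2354 − 368·436)/23228 = 5791/5807.

α = 0.88, β = 1.00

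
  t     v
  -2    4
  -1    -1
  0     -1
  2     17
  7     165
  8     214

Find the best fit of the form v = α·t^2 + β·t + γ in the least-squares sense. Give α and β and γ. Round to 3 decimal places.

α = 2.960, β = 3.133, γ = -1.171

Normal-equation sums: Σt^2·t^2 = 6530, Σt^2·t = 854, Σt^2 = 122, Σt·t = 122, Σt = 14, Σ1 = 6.
For Aᵀv: Σt^2·v = 21864, Σt·v = 2894, Σv = 398.
AᵀA·[α, β, γ]ᵀ = Aᵀv becomes [[6530, 854, 122]; [854, 122, 14]; [122, 14, 6]]·[α, β, γ]ᵀ = [21864, 2894, 398]ᵀ.
Row-reducing yields α = 41741/14100, β = 44179/14100, γ = -2753/2350.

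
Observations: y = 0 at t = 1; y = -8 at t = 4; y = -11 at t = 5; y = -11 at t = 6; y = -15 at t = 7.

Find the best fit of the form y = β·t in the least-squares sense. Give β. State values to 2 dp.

Sums needed: Σt·t = 127.
Right-hand side: Σt·y = -258.
MᵀM·[β]ᵀ = Mᵀy becomes [[127]]·[β]ᵀ = [-258]ᵀ.
Hence β = -258 / 127 ≈ -2.0315.

β = -2.03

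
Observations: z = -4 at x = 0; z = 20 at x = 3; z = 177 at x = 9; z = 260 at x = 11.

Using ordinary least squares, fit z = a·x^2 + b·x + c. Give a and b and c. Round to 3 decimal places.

a = 1.983, b = 2.230, c = -4.176

The normal system MᵀM·[a, b, c]ᵀ = Mᵀz is [[21283, 2087, 211]; [2087, 211, 23]; [211, 23, 4]]·[a, b, c]ᵀ = [45977, 4513, 453]ᵀ.
Row-reducing yields a = 4771/2406, b = 26831/12030, c = -8372/2005.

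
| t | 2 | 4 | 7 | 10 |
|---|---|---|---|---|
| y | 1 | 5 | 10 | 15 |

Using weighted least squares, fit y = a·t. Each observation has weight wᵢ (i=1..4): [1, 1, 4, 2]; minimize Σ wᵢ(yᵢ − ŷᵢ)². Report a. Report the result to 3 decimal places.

a = 1.447

From the data, Σwᵢ·t·t = 416.
And Σwᵢ·t·y = 602.
Normal equations: [[416]]·[a]ᵀ = [602]ᵀ.
Hence a = 602 / 416 ≈ 1.44712.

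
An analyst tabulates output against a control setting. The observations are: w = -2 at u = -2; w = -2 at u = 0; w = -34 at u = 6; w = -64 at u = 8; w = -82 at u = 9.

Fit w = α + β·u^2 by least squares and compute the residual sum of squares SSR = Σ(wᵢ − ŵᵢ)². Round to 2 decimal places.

Compute the Gram sums: Σ1 = 5, Σu^2 = 185, Σu^2·u^2 = 11969.
Moment sums: Σw = -184, Σu^2·w = -11970.
MᵀM·[α, β]ᵀ = Mᵀw becomes [[5, 185]; [185, 11969]]·[α, β]ᵀ = [-184, -11970]ᵀ.
Δ = 5·11969 − 185² = 25620.
α = ((-184)·11969 − 185·(-11970))/25620 = 6077/12810; β = (5·(-11970) − 185·(-184))/25620 = -2581/2562.
Residuals: 6641/4270, -31697/12810, 22963/12810, 1/4270, -5596/6405; SSR = 80179/6405.

SSR = 12.52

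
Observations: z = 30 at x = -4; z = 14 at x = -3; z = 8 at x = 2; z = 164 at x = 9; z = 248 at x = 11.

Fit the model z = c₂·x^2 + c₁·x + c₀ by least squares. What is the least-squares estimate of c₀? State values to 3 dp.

AᵀA·[c₂, c₁, c₀]ᵀ = Aᵀz reads: 21555·c₂ + 1977·c₁ + 231·c₀ = 43930;  1977·c₂ + 231·c₁ + 15·c₀ = 4058;  231·c₂ + 15·c₁ + 5·c₀ = 464.
(Σx^2·x^2 = 21555, Σx^2·x = 1977, Σx^2 = 231, Σx·x = 231, Σx = 15, Σ1 = 5, Σx^2·z = 43930, Σx·z = 4058, Σz = 464.)
Inverting the 3×3 Gram matrix, [c₂, c₁, c₀]ᵀ = [316913/156477, 55115/156477, -95220/52159]ᵀ.

c₀ = -1.826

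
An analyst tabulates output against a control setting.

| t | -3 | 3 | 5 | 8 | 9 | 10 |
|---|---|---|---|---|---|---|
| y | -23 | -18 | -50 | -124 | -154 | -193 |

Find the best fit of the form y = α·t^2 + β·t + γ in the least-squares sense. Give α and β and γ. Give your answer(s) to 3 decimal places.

From the data, Σt^2·t^2 = 21444, Σt^2·t = 2366, Σt^2 = 288, Σt·t = 288, Σt = 32, Σ1 = 6.
Moment sums: Σt^2·y = -41329, Σt·y = -4543, Σy = -562.
Normal equations: [[21444, 2366, 288]; [2366, 288, 32]; [288, 32, 6]]·[α, β, γ]ᵀ = [-41329, -4543, -562]ᵀ.
Inverting the 3×3 Gram matrix, [α, β, γ]ᵀ = [-200591/102590, 13501/20518, -170461/51295]ᵀ.

α = -1.955, β = 0.658, γ = -3.323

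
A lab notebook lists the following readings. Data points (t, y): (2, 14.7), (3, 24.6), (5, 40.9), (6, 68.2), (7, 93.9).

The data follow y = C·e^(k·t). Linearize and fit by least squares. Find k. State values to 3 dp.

k = 0.360

With ln yᵢ as the transformed response and tᵢ as the regressor:
XᵀX = [[123.0000, 23.0000]; [23.0000, 5]], rhs = [90.6699, 18.3664]ᵀ  (here Σt = 23.0000, Σ(t)² = 123.0000, Σln y = 18.3664, Σt·ln y = 90.6699).
Slope k = (n·Σt·ln y − Σt·Σln y)/(n·Σ(t)² − (Σt)²) = (5·90.6699 − 23.0000·18.3664)/86.0000 = 0.35956; ln C = (Σln y − k·Σt)/n = 2.01930.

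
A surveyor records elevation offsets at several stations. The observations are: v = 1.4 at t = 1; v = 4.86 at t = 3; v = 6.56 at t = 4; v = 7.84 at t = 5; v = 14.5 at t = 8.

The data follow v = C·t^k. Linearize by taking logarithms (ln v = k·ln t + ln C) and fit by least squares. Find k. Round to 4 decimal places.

Let Y = ln v. Fitting Y = k·ln t + ln C by least squares:
Σln t = 6.1738, Σ(ln t)² = 10.0431, Σln v = 8.5319, Σln t·ln v = 13.2195.
Normal system: [[10.0431, 6.1738]; [6.1738, 5]]·[k, ln C]ᵀ = [13.2195, 8.5319]ᵀ.
Δ = 10.0431·5 − (6.1738)² = 12.1000; k = (13.2195·5 − 6.1738·8.5319)/12.1000 = 1.10938, ln C = (10.0431·8.5319 − 6.1738·13.2195)/12.1000 = 0.33657.

k = 1.1094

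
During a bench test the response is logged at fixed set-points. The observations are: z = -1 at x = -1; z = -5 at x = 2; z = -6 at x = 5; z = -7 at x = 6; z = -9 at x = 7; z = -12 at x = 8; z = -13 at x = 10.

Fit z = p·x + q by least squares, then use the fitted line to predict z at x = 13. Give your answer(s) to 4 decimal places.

The normal system MᵀM·[p, q]ᵀ = Mᵀz is [[279, 37]; [37, 7]]·[p, q]ᵀ = [-370, -53]ᵀ.
Determinant 279·7 − 37² = 584.
p = ((-370)·7 − 37·(-53))/584 = -629/584; q = (279·(-53) − 37·(-370))/584 = -1097/584.
At x = 13: ẑ = (-629/584)·(13) + (-1097/584)·(1) = -4637/292.

ẑ = -15.8801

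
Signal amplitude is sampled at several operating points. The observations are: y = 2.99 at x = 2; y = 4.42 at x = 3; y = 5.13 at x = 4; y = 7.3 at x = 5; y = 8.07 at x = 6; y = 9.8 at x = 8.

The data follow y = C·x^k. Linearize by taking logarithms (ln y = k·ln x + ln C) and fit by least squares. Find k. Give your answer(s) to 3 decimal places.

Taking logs, ln y = k·ln x + ln C, so regress ln y on ln x.
Σln x = 8.6587, Σ(ln x)² = 13.7340, Σln y = 10.5749, Σln x·ln y = 16.3455.
Normal system: [[13.7340, 8.6587]; [8.6587, 6]]·[k, ln C]ᵀ = [16.3455, 10.5749]ᵀ.
Δ = 13.7340·6 − (8.6587)² = 7.4309; k = (16.3455·6 − 8.6587·10.5749)/7.4309 = 0.87581, ln C = (13.7340·10.5749 − 8.6587·16.3455)/7.4309 = 0.49859.

k = 0.876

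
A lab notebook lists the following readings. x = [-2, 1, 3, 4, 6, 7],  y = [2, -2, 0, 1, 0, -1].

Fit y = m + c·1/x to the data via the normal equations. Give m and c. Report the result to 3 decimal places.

From the data, Σ1 = 6, Σ1/x = 39/28, Σ1/x·1/x = 10385/7056.
For Mᵀy: Σy = 0, Σ1/x·y = -81/28.
MᵀM·[m, c]ᵀ = Mᵀy becomes [[6, 39/28]; [39/28, 10385/7056]]·[m, c]ᵀ = [0, -81/28]ᵀ.
det = 6·(10385/7056) − (39/28)² = 16207/2352.
m = (0·(10385/7056) − (39/28)·(-81/28))/(16207/2352) = 9477/16207; c = (6·(-81/28) − (39/28)·0)/(16207/2352) = -40824/16207.

m = 0.585, c = -2.519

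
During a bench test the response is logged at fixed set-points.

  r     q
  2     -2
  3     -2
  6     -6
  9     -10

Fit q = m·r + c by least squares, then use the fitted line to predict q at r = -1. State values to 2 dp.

XᵀX·[m, c]ᵀ = Xᵀq reads: 130·m + 20·c = -136;  20·m + 4·c = -20.
(Σr·r = 130, Σr = 20, Σ1 = 4, Σr·q = -136, Σq = -20.)
Eliminating c: 4·(row 1) − 20·(row 2) gives 120·m = 4·(-136) − 20·(-20) = -144, so m = -6/5.
Then c = ((-20) − 20·(-6/5))/4 = 1.
At r = -1: q̂ = (-6/5)·(-1) + (1)·(1) = 11/5.

q̂ = 2.20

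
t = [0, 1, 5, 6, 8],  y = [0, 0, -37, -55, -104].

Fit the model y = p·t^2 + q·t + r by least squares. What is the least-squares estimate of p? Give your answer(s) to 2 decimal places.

p = -1.88

From the data, Σt^2·t^2 = 6018, Σt^2·t = 854, Σt^2 = 126, Σt·t = 126, Σt = 20, Σ1 = 5.
Moment sums: Σt^2·y = -9561, Σt·y = -1347, Σy = -196.
So AᵀA·[p, q, r]ᵀ = Aᵀy: [[6018, 854, 126]; [854, 126, 20]; [126, 20, 5]]·[p, q, r]ᵀ = [-9561, -1347, -196]ᵀ.
Solving the 3×3 system (Gaussian elimination) gives p = -19441/10336, q = 21417/10336, r = -463/5168.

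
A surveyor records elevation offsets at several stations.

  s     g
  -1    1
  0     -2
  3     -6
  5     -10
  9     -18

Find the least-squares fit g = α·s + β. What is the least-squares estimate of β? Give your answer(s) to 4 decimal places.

With design matrix X, XᵀX = [[116, 16]; [16, 5]] and Xᵀg = [-231, -35]ᵀ.
det = 116·5 − 16² = 324.
α = ((-231)·5 − 16·(-35))/324 = -595/324; β = (116·(-35) − 16·(-231))/324 = -91/81.

β = -1.1235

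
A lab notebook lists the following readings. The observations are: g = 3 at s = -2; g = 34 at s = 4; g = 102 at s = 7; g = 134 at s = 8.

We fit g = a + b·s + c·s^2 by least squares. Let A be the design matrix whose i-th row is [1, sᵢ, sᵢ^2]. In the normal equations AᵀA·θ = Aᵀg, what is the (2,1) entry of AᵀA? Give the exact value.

17

Row 2 ↔ basis s, column 1 ↔ basis 1, so (AᵀA)_{2,1} = Σᵢ s = (-2)·(1) + (4)·(1) + (7)·(1) + (8)·(1) = 17.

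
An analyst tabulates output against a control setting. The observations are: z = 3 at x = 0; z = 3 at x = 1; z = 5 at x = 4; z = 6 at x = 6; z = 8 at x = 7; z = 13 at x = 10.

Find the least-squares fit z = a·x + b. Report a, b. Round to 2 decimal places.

Entries of MᵀM: Σx·x = 202, Σx = 28, Σ1 = 6.
Moment sums: Σx·z = 245, Σz = 38.
det = 202·6 − 28² = 428.
a = (245·6 − 28·38)/428 = 203/214; b = (202·38 − 28·245)/428 = 204/107.

a = 0.95, b = 1.91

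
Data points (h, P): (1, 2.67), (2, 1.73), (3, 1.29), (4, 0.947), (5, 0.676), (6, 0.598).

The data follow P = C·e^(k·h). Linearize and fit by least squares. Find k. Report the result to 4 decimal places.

k = -0.3031

Linearized form: ln P = k·h + ln C. From the 6 transformed points,
Σh = 21.0000, Σ(h)² = 91.0000, Σln P = 0.8247, Σh·ln P = -2.4184.
Normal system: [[91.0000, 21.0000]; [21.0000, 6]]·[k, ln C]ᵀ = [-2.4184, 0.8247]ᵀ.
Δ = 91.0000·6 − (21.0000)² = 105.0000; k = (-2.4184·6 − 21.0000·0.8247)/105.0000 = -0.30312, ln C = (91.0000·0.8247 − 21.0000·-2.4184)/105.0000 = 1.19838.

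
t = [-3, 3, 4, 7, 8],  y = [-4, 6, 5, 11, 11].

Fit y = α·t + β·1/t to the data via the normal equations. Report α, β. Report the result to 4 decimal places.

With design matrix X, XᵀX = [[147, 5]; [5, 9053/28224]] and Xᵀy = [215, 1265/168]ᵀ.
Determinant 147·(9053/28224) − 5² = 4253/192.
α = (215·(9053/28224) − 5·(1265/168))/(4253/192) = 883795/625191; β = (147·(1265/168) − 5·215)/(4253/192) = 6120/4253.

α = 1.4136, β = 1.4390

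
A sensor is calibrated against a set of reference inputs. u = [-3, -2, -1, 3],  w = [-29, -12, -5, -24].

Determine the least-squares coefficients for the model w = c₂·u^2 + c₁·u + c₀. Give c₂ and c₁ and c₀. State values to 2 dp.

Forming AᵀA = [[179, -9, 23]; [-9, 23, -3]; [23, -3, 4]] and Aᵀw = [-530, 44, -70]ᵀ gives AᵀA·[c₂, c₁, c₀]ᵀ = Aᵀw.
Inverting the 3×3 Gram matrix, [c₂, c₁, c₀]ᵀ = [-5151/1804, 119/164, -485/902]ᵀ.

c₂ = -2.86, c₁ = 0.73, c₀ = -0.54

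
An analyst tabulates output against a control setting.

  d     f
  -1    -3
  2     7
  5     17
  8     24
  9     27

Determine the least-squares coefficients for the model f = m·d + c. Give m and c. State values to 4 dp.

Compute the Gram sums: Σd·d = 175, Σd = 23, Σ1 = 5.
And Σd·f = 537, Σf = 72.
So AᵀA·[m, c]ᵀ = Aᵀf: [[175, 23]; [23, 5]]·[m, c]ᵀ = [537, 72]ᵀ.
det = 175·5 − 23² = 346.
m = (537·5 − 23·72)/346 = 1029/346; c = (175·72 − 23·537)/346 = 249/346.

m = 2.9740, c = 0.7197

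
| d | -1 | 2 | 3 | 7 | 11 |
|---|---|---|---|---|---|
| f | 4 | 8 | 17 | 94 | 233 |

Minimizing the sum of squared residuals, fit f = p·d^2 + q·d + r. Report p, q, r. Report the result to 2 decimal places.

p = 1.97, q = -0.59, r = 1.33

The normal equations are: 17140·p + 1708·q + 184·r = 32988;  1708·p + 184·q + 22·r = 3284;  184·p + 22·q + 5·r = 356.
Inverting the 3×3 Gram matrix, [p, q, r]ᵀ = [4265/2166, -1277/2166, 481/361]ᵀ.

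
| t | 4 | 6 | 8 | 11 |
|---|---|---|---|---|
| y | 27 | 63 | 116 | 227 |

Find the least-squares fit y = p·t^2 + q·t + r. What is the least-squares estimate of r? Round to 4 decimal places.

Entries of XᵀX: Σt^2·t^2 = 20289, Σt^2·t = 2123, Σt^2 = 237, Σt·t = 237, Σt = 29, Σ1 = 4.
And Σt^2·y = 37591, Σt·y = 3911, Σy = 433.
So XᵀX·[p, q, r]ᵀ = Xᵀy: [[20289, 2123, 237]; [2123, 237, 29]; [237, 29, 4]]·[p, q, r]ᵀ = [37591, 3911, 433]ᵀ.
Solving the 3×3 system (Gaussian elimination) gives p = 13831/6556, q = -20131/6556, r = 18075/3278.

r = 5.5140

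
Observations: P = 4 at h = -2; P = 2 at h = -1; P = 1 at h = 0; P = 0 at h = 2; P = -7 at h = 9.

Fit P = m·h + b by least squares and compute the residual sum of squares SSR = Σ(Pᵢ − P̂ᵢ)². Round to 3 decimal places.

SSR = 0.972

AᵀA·[m, b]ᵀ = AᵀP reads: 90·m + 8·b = -73;  8·m + 5·b = 0.
Determinant 90·5 − 8² = 386.
m = ((-73)·5 − 8·0)/386 = -365/386; b = (90·0 − 8·(-73))/386 = 292/193.
Residuals: 115/193, -177/386, -99/193, 73/193, -1/386; SSR = 375/386.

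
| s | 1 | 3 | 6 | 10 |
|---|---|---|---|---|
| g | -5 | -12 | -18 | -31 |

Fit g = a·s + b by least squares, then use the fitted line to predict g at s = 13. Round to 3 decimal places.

ĝ = -38.935

Compute the Gram sums: Σs·s = 146, Σs = 20, Σ1 = 4.
And Σs·g = -459, Σg = -66.
XᵀX·[a, b]ᵀ = Xᵀg becomes [[146, 20]; [20, 4]]·[a, b]ᵀ = [-459, -66]ᵀ.
Eliminating b: 4·(row 1) − 20·(row 2) gives 184·a = 4·(-459) − 20·(-66) = -516, so a = -129/46.
Then b = ((-66) − 20·(-129/46))/4 = -57/23.
At s = 13: ĝ = (-129/46)·(13) + (-57/23)·(1) = -1791/46.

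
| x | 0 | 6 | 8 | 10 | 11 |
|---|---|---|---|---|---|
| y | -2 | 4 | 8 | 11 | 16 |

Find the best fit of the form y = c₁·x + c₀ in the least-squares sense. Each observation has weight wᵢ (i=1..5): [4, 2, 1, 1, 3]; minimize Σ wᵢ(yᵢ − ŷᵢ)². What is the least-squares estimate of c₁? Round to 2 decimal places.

c₁ = 1.54

Setting ∂/∂c₁ … = 0 gives: 599·c₁ + 63·c₀ = 750;  63·c₁ + 11·c₀ = 67.
(Σwᵢ·x·x = 599, Σwᵢ·x = 63, Σwᵢ·1 = 11, Σwᵢ·x·y = 750, Σwᵢ·y = 67.)
Δ = 599·11 − 63² = 2620.
c₁ = (750·11 − 63·67)/2620 = 4029/2620; c₀ = (599·67 − 63·750)/2620 = -7117/2620.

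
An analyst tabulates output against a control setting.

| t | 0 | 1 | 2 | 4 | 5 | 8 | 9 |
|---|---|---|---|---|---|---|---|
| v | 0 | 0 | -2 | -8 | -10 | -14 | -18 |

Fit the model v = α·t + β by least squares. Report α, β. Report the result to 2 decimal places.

Forming MᵀM = [[191, 29]; [29, 7]] and Mᵀv = [-360, -52]ᵀ gives MᵀM·[α, β]ᵀ = Mᵀv.
Eliminating β: 7·(row 1) − 29·(row 2) gives 496·α = 7·(-360) − 29·(-52) = -1012, so α = -253/124.
Then β = ((-52) − 29·(-253/124))/7 = 127/124.

α = -2.04, β = 1.02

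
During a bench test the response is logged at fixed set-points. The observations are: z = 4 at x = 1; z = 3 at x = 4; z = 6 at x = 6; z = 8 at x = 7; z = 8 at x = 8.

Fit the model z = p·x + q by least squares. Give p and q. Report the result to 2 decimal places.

p = 0.69, q = 2.22

Sums needed: Σx·x = 166, Σx = 26, Σ1 = 5.
And Σx·z = 172, Σz = 29.
Normal equations: [[166, 26]; [26, 5]]·[p, q]ᵀ = [172, 29]ᵀ.
Eliminating q: 5·(row 1) − 26·(row 2) gives 154·p = 5·172 − 26·29 = 106, so p = 53/77.
Then q = (29 − 26·(53/77))/5 = 171/77.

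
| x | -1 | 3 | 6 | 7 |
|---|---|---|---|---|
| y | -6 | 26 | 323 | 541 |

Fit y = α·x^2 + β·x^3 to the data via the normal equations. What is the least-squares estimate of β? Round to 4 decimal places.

Normal-equation sums: Σx^2·x^2 = 3779, Σx^2·x^3 = 24825, Σx^3·x^3 = 165035.
Right-hand side: Σx^2·y = 38365, Σx^3·y = 256039.
Eliminating β: 165035·(row 1) − 24825·(row 2) gives 7386640·α = 165035·38365 − 24825·256039 = -24600400, so α = -307505/92333.
Then β = (256039 − 24825·(-307505/92333))/165035 = 947516/461665.

β = 2.0524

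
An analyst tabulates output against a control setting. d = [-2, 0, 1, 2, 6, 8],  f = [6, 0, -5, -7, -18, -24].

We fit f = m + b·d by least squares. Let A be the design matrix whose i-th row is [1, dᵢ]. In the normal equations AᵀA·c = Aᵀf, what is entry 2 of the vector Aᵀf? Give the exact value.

-331

Entry 2 ↔ basis d, so (Aᵀf)_{2} = Σᵢ (d)·fᵢ = (-2)·(6) + (0)·(0) + (1)·(-5) + (2)·(-7) + (6)·(-18) + (8)·(-24) = -331.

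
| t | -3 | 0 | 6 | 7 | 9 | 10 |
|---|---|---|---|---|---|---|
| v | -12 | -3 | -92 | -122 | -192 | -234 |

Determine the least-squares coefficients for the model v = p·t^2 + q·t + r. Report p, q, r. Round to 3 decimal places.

p = -2.028, q = -2.836, r = -2.508

XᵀX·[p, q, r]ᵀ = Xᵀv reads: 20339·p + 2261·q + 275·r = -48350;  2261·p + 275·q + 29·r = -5438;  275·p + 29·q + 6·r = -655.
(Σt^2·t^2 = 20339, Σt^2·t = 2261, Σt^2 = 275, Σt·t = 275, Σt = 29, Σ1 = 6, Σt^2·v = -48350, Σt·v = -5438, Σv = -655.)
Solving the 3×3 system (Gaussian elimination) gives p = -59017/29100, q = -82517/29100, r = -6081/2425.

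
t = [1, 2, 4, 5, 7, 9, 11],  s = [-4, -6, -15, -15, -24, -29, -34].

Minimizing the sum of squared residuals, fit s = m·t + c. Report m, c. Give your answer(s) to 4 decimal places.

The normal equations are: 297·m + 39·c = -954;  39·m + 7·c = -127.
det = 297·7 − 39² = 558.
m = ((-954)·7 − 39·(-127))/558 = -575/186; c = (297·(-127) − 39·(-954))/558 = -57/62.

m = -3.0914, c = -0.9194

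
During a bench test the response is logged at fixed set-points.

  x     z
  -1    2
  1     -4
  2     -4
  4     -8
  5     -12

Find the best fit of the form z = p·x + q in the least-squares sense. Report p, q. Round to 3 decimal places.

Forming MᵀM = [[47, 11]; [11, 5]] and Mᵀz = [-106, -26]ᵀ gives MᵀM·[p, q]ᵀ = Mᵀz.
Eliminating q: 5·(row 1) − 11·(row 2) gives 114·p = 5·(-106) − 11·(-26) = -244, so p = -122/57.
Then q = ((-26) − 11·(-122/57))/5 = -28/57.

p = -2.140, q = -0.491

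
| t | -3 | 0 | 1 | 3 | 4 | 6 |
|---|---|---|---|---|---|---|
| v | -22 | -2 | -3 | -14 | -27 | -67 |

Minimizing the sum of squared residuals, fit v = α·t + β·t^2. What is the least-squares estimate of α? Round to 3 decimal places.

α = 1.225

Normal-equation sums: Σt·t = 71, Σt·t^2 = 281, Σt^2·t^2 = 1715.
Moment sums: Σt·v = -489, Σt^2·v = -3171.
So AᵀA·[α, β]ᵀ = Aᵀv: [[71, 281]; [281, 1715]]·[α, β]ᵀ = [-489, -3171]ᵀ.
det = 71·1715 − 281² = 42804.
α = ((-489)·1715 − 281·(-3171))/42804 = 1456/1189; β = (71·(-3171) − 281·(-489))/42804 = -2437/1189.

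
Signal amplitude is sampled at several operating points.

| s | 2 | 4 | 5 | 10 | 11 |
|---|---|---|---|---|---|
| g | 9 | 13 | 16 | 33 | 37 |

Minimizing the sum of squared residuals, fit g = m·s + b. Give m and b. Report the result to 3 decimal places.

The normal system AᵀA·[m, b]ᵀ = Aᵀg is [[266, 32]; [32, 5]]·[m, b]ᵀ = [887, 108]ᵀ.
Eliminating b: 5·(row 1) − 32·(row 2) gives 306·m = 5·887 − 32·108 = 979, so m = 979/306.
Then b = (108 − 32·(979/306))/5 = 172/153.

m = 3.199, b = 1.124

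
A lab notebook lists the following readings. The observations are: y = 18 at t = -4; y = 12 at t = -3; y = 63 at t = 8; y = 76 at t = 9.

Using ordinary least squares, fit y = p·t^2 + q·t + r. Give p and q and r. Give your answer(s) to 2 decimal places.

Normal-equation sums: Σt^2·t^2 = 10994, Σt^2·t = 1150, Σt^2 = 170, Σt·t = 170, Σt = 10, Σ1 = 4.
And Σt^2·y = 10584, Σt·y = 1080, Σy = 169.
Inverting the 3×3 Gram matrix, [p, q, r]ᵀ = [19/24, 401/696, 831/116]ᵀ.

p = 0.79, q = 0.58, r = 7.16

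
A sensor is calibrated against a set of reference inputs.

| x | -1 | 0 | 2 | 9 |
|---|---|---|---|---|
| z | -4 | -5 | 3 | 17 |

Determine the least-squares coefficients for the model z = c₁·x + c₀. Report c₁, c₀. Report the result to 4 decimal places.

c₁ = 2.2213, c₀ = -2.8033

The normal equations are: 86·c₁ + 10·c₀ = 163;  10·c₁ + 4·c₀ = 11.
(Σx·x = 86, Σx = 10, Σ1 = 4, Σx·z = 163, Σz = 11.)
det = 86·4 − 10² = 244.
c₁ = (163·4 − 10·11)/244 = 271/122; c₀ = (86·11 − 10·163)/244 = -171/61.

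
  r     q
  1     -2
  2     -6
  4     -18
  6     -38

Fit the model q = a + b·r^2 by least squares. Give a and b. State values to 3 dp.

a = -1.500, b = -1.018

From the data, Σ1 = 4, Σr^2 = 57, Σr^2·r^2 = 1569.
For Aᵀq: Σq = -64, Σr^2·q = -1682.
det = 4·1569 − 57² = 3027.
a = ((-64)·1569 − 57·(-1682))/3027 = -1514/1009; b = (4·(-1682) − 57·(-64))/3027 = -3080/3027.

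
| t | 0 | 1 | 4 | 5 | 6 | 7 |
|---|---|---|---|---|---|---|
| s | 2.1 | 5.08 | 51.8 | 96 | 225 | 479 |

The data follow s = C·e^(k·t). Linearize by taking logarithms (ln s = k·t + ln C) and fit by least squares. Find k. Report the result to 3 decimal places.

With ln sᵢ as the transformed response and tᵢ as the regressor:
XᵀX = [[127.0000, 23.0000]; [23.0000, 6]], rhs = [115.9351, 22.4668]ᵀ  (here Σt = 23.0000, Σ(t)² = 127.0000, Σln s = 22.4668, Σt·ln s = 115.9351).
Δ = 127.0000·6 − (23.0000)² = 233.0000; k = (115.9351·6 − 23.0000·22.4668)/233.0000 = 0.76770, ln C = (127.0000·22.4668 − 23.0000·115.9351)/233.0000 = 0.80161.

k = 0.768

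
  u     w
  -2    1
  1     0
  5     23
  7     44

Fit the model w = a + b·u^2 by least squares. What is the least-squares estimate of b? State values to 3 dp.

b = 0.939

Entries of AᵀA: Σ1 = 4, Σu^2 = 79, Σu^2·u^2 = 3043.
For Aᵀw: Σw = 68, Σu^2·w = 2735.
So AᵀA·[a, b]ᵀ = Aᵀw: [[4, 79]; [79, 3043]]·[a, b]ᵀ = [68, 2735]ᵀ.
Determinant 4·3043 − 79² = 5931.
a = (68·3043 − 79·2735)/5931 = -3047/1977; b = (4·2735 − 79·68)/5931 = 1856/1977.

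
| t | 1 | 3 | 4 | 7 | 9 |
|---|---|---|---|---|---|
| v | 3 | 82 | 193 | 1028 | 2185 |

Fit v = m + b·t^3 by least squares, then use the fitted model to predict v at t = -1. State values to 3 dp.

v̂ = -2.298

The normal equations are: 5·m + 1164·b = 3491;  1164·m + 653916·b = 1960038.
Eliminating b: 653916·(row 1) − 1164·(row 2) gives 1914684·m = 653916·3491 − 1164·1960038 = 1336524, so m = 111377/159557.
Then b = (1960038 − 1164·(111377/159557))/653916 = 956111/319114.
At t = -1: v̂ = (111377/159557)·(1) + (956111/319114)·(-1) = -733357/319114.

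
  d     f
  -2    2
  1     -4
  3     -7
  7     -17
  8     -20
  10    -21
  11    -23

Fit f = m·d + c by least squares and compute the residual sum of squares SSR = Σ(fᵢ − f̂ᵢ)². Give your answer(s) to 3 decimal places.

SSR = 7.993

The normal system XᵀX·[m, c]ᵀ = Xᵀf is [[348, 38]; [38, 7]]·[m, c]ᵀ = [-771, -90]ᵀ.
Eliminating c: 7·(row 1) − 38·(row 2) gives 992·m = 7·(-771) − 38·(-90) = -1977, so m = -1977/992.
Then c = ((-90) − 38·(-1977/992))/7 = -1011/496.
Residuals: 13/248, 1/32, 1009/992, -1003/992, -1001/496, 30/31, 953/992; SSR = 7929/992.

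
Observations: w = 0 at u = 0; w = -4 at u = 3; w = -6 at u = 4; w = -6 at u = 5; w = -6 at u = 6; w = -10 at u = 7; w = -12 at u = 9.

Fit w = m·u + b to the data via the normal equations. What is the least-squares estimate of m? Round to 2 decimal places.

Compute the Gram sums: Σu·u = 216, Σu = 34, Σ1 = 7.
Moment sums: Σu·w = -280, Σw = -44.
AᵀA·[m, b]ᵀ = Aᵀw becomes [[216, 34]; [34, 7]]·[m, b]ᵀ = [-280, -44]ᵀ.
Δ = 216·7 − 34² = 356.
m = ((-280)·7 − 34·(-44))/356 = -116/89; b = (216·(-44) − 34·(-280))/356 = 4/89.

m = -1.30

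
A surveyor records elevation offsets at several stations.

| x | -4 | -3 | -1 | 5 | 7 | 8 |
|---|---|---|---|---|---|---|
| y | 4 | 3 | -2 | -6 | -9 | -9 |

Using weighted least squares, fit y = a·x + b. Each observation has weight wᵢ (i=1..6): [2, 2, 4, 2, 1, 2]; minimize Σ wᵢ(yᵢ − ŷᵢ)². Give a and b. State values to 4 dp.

a = -1.0274, b = -1.3530

Compute the Gram sums: Σwᵢ·x·x = 281, Σwᵢ·x = 15, Σwᵢ·1 = 13.
And Σwᵢ·x·y = -309, Σwᵢ·y = -33.
So AᵀWA·[a, b]ᵀ = AᵀWy: [[281, 15]; [15, 13]]·[a, b]ᵀ = [-309, -33]ᵀ.
Δ = 281·13 − 15² = 3428.
a = ((-309)·13 − 15·(-33))/3428 = -1761/1714; b = (281·(-33) − 15·(-309))/3428 = -2319/1714.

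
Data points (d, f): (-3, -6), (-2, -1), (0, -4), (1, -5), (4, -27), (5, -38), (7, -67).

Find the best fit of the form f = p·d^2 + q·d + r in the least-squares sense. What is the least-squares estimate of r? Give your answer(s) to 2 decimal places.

r = -2.48

Normal-equation sums: Σd^2·d^2 = 3380, Σd^2·d = 498, Σd^2 = 104, Σd·d = 104, Σd = 12, Σ1 = 7.
And Σd^2·f = -4728, Σd·f = -752, Σf = -148.
XᵀX·[p, q, r]ᵀ = Xᵀf becomes [[3380, 498, 104]; [498, 104, 12]; [104, 12, 7]]·[p, q, r]ᵀ = [-4728, -752, -148]ᵀ.
Solving the 3×3 system (Gaussian elimination) gives p = -90464/89009, q = -184940/89009, r = -220828/89009.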